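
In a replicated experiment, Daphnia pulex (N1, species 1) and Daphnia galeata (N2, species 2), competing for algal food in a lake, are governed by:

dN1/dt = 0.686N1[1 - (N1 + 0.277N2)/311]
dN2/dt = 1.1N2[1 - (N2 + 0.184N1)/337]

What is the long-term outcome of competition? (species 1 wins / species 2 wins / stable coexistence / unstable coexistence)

stable coexistence

Compare the nullcline intercepts: K1/α12 = 311/0.277 = 1120 > K2 = 337; K2/α21 = 337/0.184 = 1830 > K1 = 311.
Since both inequalities hold, each species can invade when rare, so the interior equilibrium is stable.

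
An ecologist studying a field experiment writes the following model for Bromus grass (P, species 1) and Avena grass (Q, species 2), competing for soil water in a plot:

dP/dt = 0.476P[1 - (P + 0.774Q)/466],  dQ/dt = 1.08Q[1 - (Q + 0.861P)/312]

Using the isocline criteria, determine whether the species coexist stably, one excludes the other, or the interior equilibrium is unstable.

Compare the nullcline intercepts: K1/α12 = 466/0.774 = 602 > K2 = 312; K2/α21 = 312/0.861 = 362 < K1 = 466.
Since the inequalities point opposite ways, species 1 can invade but species 2 cannot.

species 1 excludes species 2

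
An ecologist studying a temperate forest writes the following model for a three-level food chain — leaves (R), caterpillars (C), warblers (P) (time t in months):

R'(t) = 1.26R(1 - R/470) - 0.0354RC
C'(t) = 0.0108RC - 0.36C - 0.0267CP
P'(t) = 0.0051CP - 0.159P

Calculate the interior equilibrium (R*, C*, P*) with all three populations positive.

R* ≈ 58.3, C* ≈ 31.2, P* ≈ 10.1

From dP/dt = 0: 0.0051C* = 0.159, so C* = 31.2.
From dR/dt = 0: 1.26(1 - R*/470) = 0.0354·31.2, giving R* = 470·(1 - 0.876) = 58.3.
From dC/dt = 0: 0.0108·58.3 - 0.36 = 0.0267P*, so P* = 0.27/0.0267 = 10.1.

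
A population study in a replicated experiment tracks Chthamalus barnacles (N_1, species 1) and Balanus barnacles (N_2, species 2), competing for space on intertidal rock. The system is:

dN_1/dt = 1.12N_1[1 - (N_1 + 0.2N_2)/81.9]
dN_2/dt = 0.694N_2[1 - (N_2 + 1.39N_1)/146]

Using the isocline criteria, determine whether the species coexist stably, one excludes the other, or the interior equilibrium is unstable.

Compare the nullcline intercepts: K1/α12 = 81.9/0.2 = 410 > K2 = 146; K2/α21 = 146/1.39 = 105 > K1 = 81.9.
Since both inequalities hold, each species can invade when rare, so the interior equilibrium is stable.

stable coexistence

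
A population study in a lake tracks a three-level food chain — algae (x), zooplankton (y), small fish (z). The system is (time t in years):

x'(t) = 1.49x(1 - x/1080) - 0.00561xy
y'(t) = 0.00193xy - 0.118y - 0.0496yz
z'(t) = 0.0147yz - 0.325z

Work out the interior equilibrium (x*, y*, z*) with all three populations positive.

x* ≈ 990, y* ≈ 22.1, z* ≈ 36.1

From dz/dt = 0: 0.0147y* = 0.325, so y* = 22.1.
From dx/dt = 0: 1.49(1 - x*/1080) = 0.00561·22.1, giving x* = 1080·(1 - 0.0832) = 990.
From dy/dt = 0: 0.00193·990 - 0.118 = 0.0496z*, so z* = 1.79/0.0496 = 36.1.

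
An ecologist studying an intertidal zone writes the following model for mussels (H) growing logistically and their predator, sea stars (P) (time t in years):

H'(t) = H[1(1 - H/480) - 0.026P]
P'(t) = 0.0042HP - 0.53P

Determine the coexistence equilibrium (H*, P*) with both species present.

From dP/dt = 0 with P > 0: 0.0042H* = 0.53, so H* = 126.
Substitute into dH/dt = 0: 1(1 - 126/480) = 0.026P*.
The bracket is 0.737, giving P* = 0.737/0.026 = 28.4.

H* ≈ 126, P* ≈ 28.4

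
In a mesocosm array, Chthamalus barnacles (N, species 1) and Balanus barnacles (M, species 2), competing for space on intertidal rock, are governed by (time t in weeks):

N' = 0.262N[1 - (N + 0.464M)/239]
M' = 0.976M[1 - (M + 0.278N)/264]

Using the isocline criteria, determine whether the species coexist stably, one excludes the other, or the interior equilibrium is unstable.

stable coexistence

Compare the nullcline intercepts: K1/α12 = 239/0.464 = 515 > K2 = 264; K2/α21 = 264/0.278 = 950 > K1 = 239.
Since both inequalities hold, each species can invade when rare, so the interior equilibrium is stable.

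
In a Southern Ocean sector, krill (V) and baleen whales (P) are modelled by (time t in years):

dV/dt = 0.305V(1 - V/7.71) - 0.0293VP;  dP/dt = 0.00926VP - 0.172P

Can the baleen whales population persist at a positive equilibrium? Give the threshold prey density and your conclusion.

The predator equation gives dP/dt > 0 only when V > 0.172/0.00926 = 18.6.
Without the predator, V → K = 7.71. Since 7.71 < 18.6, the predator cannot invade.

Threshold V = 18.6; K < 18.6, so no, the predator goes extinct.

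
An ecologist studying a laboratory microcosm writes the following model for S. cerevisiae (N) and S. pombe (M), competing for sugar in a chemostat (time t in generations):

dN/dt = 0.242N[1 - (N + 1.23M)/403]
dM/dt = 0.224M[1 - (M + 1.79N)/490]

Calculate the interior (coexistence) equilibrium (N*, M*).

N* ≈ 166, M* ≈ 193

Setting both brackets to zero gives the nullclines N + 1.23M = 403 and 1.79N + M = 490.
Substituting M = 490 - 1.79N into the first: N(1 - 1.23·1.79) = 403 - 1.23·490.
So N* = -200/-1.2 = 166, and then M* = 490 - 1.79·166 = 193.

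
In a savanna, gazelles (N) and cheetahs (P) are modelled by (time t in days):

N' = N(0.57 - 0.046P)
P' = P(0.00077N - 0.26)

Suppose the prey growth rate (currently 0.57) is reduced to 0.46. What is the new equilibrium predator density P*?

At the interior fixed point, setting dN/dt = 0 with N > 0 fixes P* = (prey growth rate)/(NP coefficient) — independent of the other coefficients.
With the change, P* = 0.46/0.046 = 10; it falls from 12.4.

P* ≈ 10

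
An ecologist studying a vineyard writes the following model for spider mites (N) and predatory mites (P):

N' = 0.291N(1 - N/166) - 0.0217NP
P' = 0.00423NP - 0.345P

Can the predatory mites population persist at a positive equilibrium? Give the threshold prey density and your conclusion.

Threshold N = 81.6; K > 81.6, so yes, the predator persists.

The predator equation gives dP/dt > 0 only when N > 0.345/0.00423 = 81.6.
Without the predator, N → K = 166. Since 166 > 81.6, the predator can invade and persist.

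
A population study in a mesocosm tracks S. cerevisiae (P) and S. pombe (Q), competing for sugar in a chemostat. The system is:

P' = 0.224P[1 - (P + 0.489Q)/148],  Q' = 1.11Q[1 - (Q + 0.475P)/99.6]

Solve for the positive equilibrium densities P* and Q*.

Setting both brackets to zero gives the nullclines P + 0.489Q = 148 and 0.475P + Q = 99.6.
Substituting Q = 99.6 - 0.475P into the first: P(1 - 0.489·0.475) = 148 - 0.489·99.6.
So P* = 99.3/0.768 = 129, and then Q* = 99.6 - 0.475·129 = 38.2.

P* ≈ 129, Q* ≈ 38.2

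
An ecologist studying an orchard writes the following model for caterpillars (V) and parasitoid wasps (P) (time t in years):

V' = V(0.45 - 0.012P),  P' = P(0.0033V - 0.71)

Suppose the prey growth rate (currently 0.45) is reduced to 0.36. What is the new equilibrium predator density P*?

P* ≈ 30

At the interior fixed point, setting dV/dt = 0 with V > 0 fixes P* = (prey growth rate)/(VP coefficient) — independent of the other coefficients.
With the change, P* = 0.36/0.012 = 30; it falls from 37.5.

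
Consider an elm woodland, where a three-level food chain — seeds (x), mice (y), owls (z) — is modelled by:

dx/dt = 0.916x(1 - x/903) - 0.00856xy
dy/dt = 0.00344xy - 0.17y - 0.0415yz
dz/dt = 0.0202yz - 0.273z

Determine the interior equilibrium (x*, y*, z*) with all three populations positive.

From dz/dt = 0: 0.0202y* = 0.273, so y* = 13.5.
From dx/dt = 0: 0.916(1 - x*/903) = 0.00856·13.5, giving x* = 903·(1 - 0.126) = 789.
From dy/dt = 0: 0.00344·789 - 0.17 = 0.0415z*, so z* = 2.54/0.0415 = 61.3.

x* ≈ 789, y* ≈ 13.5, z* ≈ 61.3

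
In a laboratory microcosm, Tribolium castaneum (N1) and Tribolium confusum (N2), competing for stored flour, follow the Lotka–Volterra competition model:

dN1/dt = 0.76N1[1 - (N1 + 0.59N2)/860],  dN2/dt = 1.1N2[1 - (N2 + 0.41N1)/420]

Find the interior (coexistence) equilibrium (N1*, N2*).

Setting both brackets to zero gives the nullclines N1 + 0.59N2 = 860 and 0.41N1 + N2 = 420.
Substituting N2 = 420 - 0.41N1 into the first: N1(1 - 0.59·0.41) = 860 - 0.59·420.
So N1* = 612/0.758 = 808, and then N2* = 420 - 0.41·808 = 88.9.

N1* ≈ 808, N2* ≈ 88.9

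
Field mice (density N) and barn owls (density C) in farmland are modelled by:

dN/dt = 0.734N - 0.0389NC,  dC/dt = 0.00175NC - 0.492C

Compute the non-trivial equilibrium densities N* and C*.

Set dC/dt = 0 with C > 0: 0.00175N - 0.492 = 0, so N* = 0.492/0.00175 = 281.
Set dN/dt = 0 with N > 0: 0.734 - 0.0389C = 0, so C* = 0.734/0.0389 = 18.9.

N* ≈ 281, C* ≈ 18.9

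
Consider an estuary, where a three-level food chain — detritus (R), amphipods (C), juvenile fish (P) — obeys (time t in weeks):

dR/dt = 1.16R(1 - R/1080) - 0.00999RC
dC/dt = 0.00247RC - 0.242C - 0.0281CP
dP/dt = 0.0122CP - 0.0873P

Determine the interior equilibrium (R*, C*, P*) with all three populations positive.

From dP/dt = 0: 0.0122C* = 0.0873, so C* = 7.16.
From dR/dt = 0: 1.16(1 - R*/1080) = 0.00999·7.16, giving R* = 1080·(1 - 0.0616) = 1010.
From dC/dt = 0: 0.00247·1010 - 0.242 = 0.0281P*, so P* = 2.26/0.0281 = 80.5.

R* ≈ 1010, C* ≈ 7.16, P* ≈ 80.5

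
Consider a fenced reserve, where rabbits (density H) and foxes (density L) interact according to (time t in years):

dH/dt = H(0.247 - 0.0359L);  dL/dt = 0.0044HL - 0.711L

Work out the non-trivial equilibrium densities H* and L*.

H* ≈ 162, L* ≈ 6.88

Set dL/dt = 0 with L > 0: 0.0044H - 0.711 = 0, so H* = 0.711/0.0044 = 162.
Set dH/dt = 0 with H > 0: 0.247 - 0.0359L = 0, so L* = 0.247/0.0359 = 6.88.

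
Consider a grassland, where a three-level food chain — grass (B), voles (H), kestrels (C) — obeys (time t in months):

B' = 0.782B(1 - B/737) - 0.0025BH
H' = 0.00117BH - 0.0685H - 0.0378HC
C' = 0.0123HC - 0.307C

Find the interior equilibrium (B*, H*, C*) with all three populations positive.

From dC/dt = 0: 0.0123H* = 0.307, so H* = 25.
From dB/dt = 0: 0.782(1 - B*/737) = 0.0025·25, giving B* = 737·(1 - 0.0798) = 678.
From dH/dt = 0: 0.00117·678 - 0.0685 = 0.0378C*, so C* = 0.725/0.0378 = 19.2.

B* ≈ 678, H* ≈ 25, C* ≈ 19.2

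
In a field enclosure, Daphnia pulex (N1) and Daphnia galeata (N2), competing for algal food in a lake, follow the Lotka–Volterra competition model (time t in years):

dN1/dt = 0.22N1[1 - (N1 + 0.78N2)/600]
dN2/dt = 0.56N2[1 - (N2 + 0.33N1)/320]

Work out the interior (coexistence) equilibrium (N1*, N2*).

N1* ≈ 472, N2* ≈ 164

Setting both brackets to zero gives the nullclines N1 + 0.78N2 = 600 and 0.33N1 + N2 = 320.
Substituting N2 = 320 - 0.33N1 into the first: N1(1 - 0.78·0.33) = 600 - 0.78·320.
So N1* = 350/0.743 = 472, and then N2* = 320 - 0.33·472 = 164.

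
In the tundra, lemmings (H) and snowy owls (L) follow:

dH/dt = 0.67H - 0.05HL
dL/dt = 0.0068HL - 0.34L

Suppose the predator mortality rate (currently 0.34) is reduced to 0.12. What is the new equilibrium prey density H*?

H* ≈ 17.6

At the interior fixed point, setting dL/dt = 0 with L > 0 fixes H* = (predator death rate)/(HL coefficient) — independent of the other coefficients.
With the change, H* = 0.12/0.0068 = 17.6; it falls from 50.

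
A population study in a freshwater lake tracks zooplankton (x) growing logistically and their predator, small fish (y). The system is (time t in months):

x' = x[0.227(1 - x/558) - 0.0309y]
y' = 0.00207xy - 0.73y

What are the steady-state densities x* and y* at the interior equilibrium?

x* ≈ 353, y* ≈ 2.7

From dy/dt = 0 with y > 0: 0.00207x* = 0.73, so x* = 353.
Substitute into dx/dt = 0: 0.227(1 - 353/558) = 0.0309y*.
The bracket is 0.368, giving y* = 0.0835/0.0309 = 2.7.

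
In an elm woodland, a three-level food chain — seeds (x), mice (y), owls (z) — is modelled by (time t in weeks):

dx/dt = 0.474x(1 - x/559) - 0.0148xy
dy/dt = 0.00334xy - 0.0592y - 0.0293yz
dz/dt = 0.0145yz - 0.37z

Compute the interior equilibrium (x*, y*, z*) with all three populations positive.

x* ≈ 114, y* ≈ 25.5, z* ≈ 10.9

From dz/dt = 0: 0.0145y* = 0.37, so y* = 25.5.
From dx/dt = 0: 0.474(1 - x*/559) = 0.0148·25.5, giving x* = 559·(1 - 0.797) = 114.
From dy/dt = 0: 0.00334·114 - 0.0592 = 0.0293z*, so z* = 0.32/0.0293 = 10.9.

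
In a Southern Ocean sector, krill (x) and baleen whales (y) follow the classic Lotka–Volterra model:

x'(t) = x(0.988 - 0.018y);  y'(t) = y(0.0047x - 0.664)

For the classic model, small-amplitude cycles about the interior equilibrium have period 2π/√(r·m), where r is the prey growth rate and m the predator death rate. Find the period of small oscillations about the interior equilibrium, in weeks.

T ≈ 7.76 weeks

Here r = 0.988 and m = 0.664, so r·m = 0.656.
ω = √0.656 = 0.81 per week, hence T = 2π/ω ≈ 7.76 weeks.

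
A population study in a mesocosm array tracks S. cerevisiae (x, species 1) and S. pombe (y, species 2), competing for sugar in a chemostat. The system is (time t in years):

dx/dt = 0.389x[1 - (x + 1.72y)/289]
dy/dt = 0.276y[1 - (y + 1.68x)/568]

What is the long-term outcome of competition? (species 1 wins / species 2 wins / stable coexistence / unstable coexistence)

Compare the nullcline intercepts: K1/α12 = 289/1.72 = 168 < K2 = 568; K2/α21 = 568/1.68 = 338 > K1 = 289.
Since the inequalities point opposite ways, species 2 can invade but species 1 cannot.

species 2 excludes species 1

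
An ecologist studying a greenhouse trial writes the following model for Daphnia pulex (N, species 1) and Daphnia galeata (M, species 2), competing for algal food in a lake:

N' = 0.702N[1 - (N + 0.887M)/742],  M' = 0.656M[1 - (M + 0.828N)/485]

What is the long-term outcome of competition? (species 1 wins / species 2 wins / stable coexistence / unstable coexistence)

species 1 excludes species 2

Compare the nullcline intercepts: K1/α12 = 742/0.887 = 837 > K2 = 485; K2/α21 = 485/0.828 = 586 < K1 = 742.
Since the inequalities point opposite ways, species 1 can invade but species 2 cannot.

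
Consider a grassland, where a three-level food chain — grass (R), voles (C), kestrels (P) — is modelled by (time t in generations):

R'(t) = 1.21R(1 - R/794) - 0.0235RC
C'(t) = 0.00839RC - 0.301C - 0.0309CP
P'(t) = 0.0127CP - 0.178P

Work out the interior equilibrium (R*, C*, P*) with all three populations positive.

R* ≈ 578, C* ≈ 14, P* ≈ 147

From dP/dt = 0: 0.0127C* = 0.178, so C* = 14.
From dR/dt = 0: 1.21(1 - R*/794) = 0.0235·14, giving R* = 794·(1 - 0.272) = 578.
From dC/dt = 0: 0.00839·578 - 0.301 = 0.0309P*, so P* = 4.55/0.0309 = 147.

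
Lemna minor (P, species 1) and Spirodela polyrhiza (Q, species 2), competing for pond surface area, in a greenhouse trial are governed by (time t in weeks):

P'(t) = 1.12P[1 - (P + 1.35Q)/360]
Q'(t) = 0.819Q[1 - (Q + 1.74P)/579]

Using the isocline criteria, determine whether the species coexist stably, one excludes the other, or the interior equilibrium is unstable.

unstable coexistence (outcome depends on initial conditions)

Compare the nullcline intercepts: K1/α12 = 360/1.35 = 267 < K2 = 579; K2/α21 = 579/1.74 = 333 < K1 = 360.
Since both are reversed, neither can invade when rare; the interior point is a saddle.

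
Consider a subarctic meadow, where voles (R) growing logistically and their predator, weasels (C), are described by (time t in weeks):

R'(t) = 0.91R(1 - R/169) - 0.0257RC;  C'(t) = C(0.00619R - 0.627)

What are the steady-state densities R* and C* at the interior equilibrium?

From dC/dt = 0 with C > 0: 0.00619R* = 0.627, so R* = 101.
Substitute into dR/dt = 0: 0.91(1 - 101/169) = 0.0257C*.
The bracket is 0.401, giving C* = 0.365/0.0257 = 14.2.

R* ≈ 101, C* ≈ 14.2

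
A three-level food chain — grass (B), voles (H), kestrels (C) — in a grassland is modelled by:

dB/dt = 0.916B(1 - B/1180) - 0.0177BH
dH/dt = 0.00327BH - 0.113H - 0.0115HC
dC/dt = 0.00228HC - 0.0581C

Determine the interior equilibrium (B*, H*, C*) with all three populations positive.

From dC/dt = 0: 0.00228H* = 0.0581, so H* = 25.5.
From dB/dt = 0: 0.916(1 - B*/1180) = 0.0177·25.5, giving B* = 1180·(1 - 0.492) = 599.
From dH/dt = 0: 0.00327·599 - 0.113 = 0.0115C*, so C* = 1.85/0.0115 = 160.

B* ≈ 599, H* ≈ 25.5, C* ≈ 160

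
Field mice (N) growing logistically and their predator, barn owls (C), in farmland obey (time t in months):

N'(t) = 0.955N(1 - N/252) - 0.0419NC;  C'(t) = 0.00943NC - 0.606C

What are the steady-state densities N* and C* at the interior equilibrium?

N* ≈ 64.3, C* ≈ 17

From dC/dt = 0 with C > 0: 0.00943N* = 0.606, so N* = 64.3.
Substitute into dN/dt = 0: 0.955(1 - 64.3/252) = 0.0419C*.
The bracket is 0.745, giving C* = 0.711/0.0419 = 17.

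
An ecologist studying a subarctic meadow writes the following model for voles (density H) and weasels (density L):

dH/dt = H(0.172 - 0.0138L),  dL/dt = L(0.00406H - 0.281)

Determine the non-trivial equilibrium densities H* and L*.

H* ≈ 69.2, L* ≈ 12.5

Set dL/dt = 0 with L > 0: 0.00406H - 0.281 = 0, so H* = 0.281/0.00406 = 69.2.
Set dH/dt = 0 with H > 0: 0.172 - 0.0138L = 0, so L* = 0.172/0.0138 = 12.5.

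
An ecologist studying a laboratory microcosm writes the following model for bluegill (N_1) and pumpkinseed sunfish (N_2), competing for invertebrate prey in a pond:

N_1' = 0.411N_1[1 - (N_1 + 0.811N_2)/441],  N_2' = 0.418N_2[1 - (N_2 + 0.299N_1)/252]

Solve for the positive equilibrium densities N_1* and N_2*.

Setting both brackets to zero gives the nullclines N_1 + 0.811N_2 = 441 and 0.299N_1 + N_2 = 252.
Substituting N_2 = 252 - 0.299N_1 into the first: N_1(1 - 0.811·0.299) = 441 - 0.811·252.
So N_1* = 237/0.758 = 312, and then N_2* = 252 - 0.299·312 = 159.

N_1* ≈ 312, N_2* ≈ 159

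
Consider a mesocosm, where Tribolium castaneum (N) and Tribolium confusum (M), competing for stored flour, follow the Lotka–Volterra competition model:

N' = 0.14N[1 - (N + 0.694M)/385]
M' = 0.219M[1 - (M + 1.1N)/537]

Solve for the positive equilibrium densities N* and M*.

N* ≈ 52.1, M* ≈ 480

Setting both brackets to zero gives the nullclines N + 0.694M = 385 and 1.1N + M = 537.
Substituting M = 537 - 1.1N into the first: N(1 - 0.694·1.1) = 385 - 0.694·537.
So N* = 12.3/0.237 = 52.1, and then M* = 537 - 1.1·52.1 = 480.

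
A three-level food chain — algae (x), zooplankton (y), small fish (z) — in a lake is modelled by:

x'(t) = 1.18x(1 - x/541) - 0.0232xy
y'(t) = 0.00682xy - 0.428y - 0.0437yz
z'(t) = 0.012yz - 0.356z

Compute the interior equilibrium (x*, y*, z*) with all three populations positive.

From dz/dt = 0: 0.012y* = 0.356, so y* = 29.7.
From dx/dt = 0: 1.18(1 - x*/541) = 0.0232·29.7, giving x* = 541·(1 - 0.583) = 225.
From dy/dt = 0: 0.00682·225 - 0.428 = 0.0437z*, so z* = 1.11/0.0437 = 25.4.

x* ≈ 225, y* ≈ 29.7, z* ≈ 25.4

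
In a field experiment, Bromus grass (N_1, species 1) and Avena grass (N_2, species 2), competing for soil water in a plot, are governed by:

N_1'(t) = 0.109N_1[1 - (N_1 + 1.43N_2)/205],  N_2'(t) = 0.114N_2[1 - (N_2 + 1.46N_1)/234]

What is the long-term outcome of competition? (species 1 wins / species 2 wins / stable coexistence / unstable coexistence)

Compare the nullcline intercepts: K1/α12 = 205/1.43 = 143 < K2 = 234; K2/α21 = 234/1.46 = 160 < K1 = 205.
Since both are reversed, neither can invade when rare; the interior point is a saddle.

unstable coexistence (outcome depends on initial conditions)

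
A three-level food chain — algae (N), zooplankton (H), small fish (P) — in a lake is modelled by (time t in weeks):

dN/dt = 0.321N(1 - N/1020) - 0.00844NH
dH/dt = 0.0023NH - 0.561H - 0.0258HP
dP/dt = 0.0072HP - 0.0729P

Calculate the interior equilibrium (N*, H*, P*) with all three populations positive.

N* ≈ 748, H* ≈ 10.1, P* ≈ 45

From dP/dt = 0: 0.0072H* = 0.0729, so H* = 10.1.
From dN/dt = 0: 0.321(1 - N*/1020) = 0.00844·10.1, giving N* = 1020·(1 - 0.266) = 748.
From dH/dt = 0: 0.0023·748 - 0.561 = 0.0258P*, so P* = 1.16/0.0258 = 45.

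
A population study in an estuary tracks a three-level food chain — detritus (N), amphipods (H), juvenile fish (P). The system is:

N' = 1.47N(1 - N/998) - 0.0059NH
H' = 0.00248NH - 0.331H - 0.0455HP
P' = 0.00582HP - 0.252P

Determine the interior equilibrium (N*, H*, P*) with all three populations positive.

N* ≈ 825, H* ≈ 43.3, P* ≈ 37.7

From dP/dt = 0: 0.00582H* = 0.252, so H* = 43.3.
From dN/dt = 0: 1.47(1 - N*/998) = 0.0059·43.3, giving N* = 998·(1 - 0.174) = 825.
From dH/dt = 0: 0.00248·825 - 0.331 = 0.0455P*, so P* = 1.71/0.0455 = 37.7.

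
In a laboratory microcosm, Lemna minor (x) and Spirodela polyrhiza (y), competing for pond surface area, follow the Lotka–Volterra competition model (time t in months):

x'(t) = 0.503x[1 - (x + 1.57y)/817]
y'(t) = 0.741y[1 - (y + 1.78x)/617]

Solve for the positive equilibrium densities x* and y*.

x* ≈ 84.5, y* ≈ 467

Setting both brackets to zero gives the nullclines x + 1.57y = 817 and 1.78x + y = 617.
Substituting y = 617 - 1.78x into the first: x(1 - 1.57·1.78) = 817 - 1.57·617.
So x* = -152/-1.79 = 84.5, and then y* = 617 - 1.78·84.5 = 467.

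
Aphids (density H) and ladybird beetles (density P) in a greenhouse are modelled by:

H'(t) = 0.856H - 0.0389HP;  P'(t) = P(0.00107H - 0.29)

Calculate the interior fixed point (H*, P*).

H* ≈ 271, P* ≈ 22

Set dP/dt = 0 with P > 0: 0.00107H - 0.29 = 0, so H* = 0.29/0.00107 = 271.
Set dH/dt = 0 with H > 0: 0.856 - 0.0389P = 0, so P* = 0.856/0.0389 = 22.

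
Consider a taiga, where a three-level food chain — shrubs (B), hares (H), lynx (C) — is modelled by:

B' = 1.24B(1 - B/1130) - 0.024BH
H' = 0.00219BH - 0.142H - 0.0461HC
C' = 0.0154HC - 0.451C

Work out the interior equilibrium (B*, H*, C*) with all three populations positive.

From dC/dt = 0: 0.0154H* = 0.451, so H* = 29.3.
From dB/dt = 0: 1.24(1 - B*/1130) = 0.024·29.3, giving B* = 1130·(1 - 0.567) = 489.
From dH/dt = 0: 0.00219·489 - 0.142 = 0.0461C*, so C* = 0.93/0.0461 = 20.2.

B* ≈ 489, H* ≈ 29.3, C* ≈ 20.2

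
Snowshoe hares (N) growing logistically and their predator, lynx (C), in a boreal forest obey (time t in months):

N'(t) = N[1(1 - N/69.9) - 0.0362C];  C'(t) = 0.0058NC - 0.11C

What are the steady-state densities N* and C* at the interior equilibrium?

N* ≈ 19, C* ≈ 20.1

From dC/dt = 0 with C > 0: 0.0058N* = 0.11, so N* = 19.
Substitute into dN/dt = 0: 1(1 - 19/69.9) = 0.0362C*.
The bracket is 0.729, giving C* = 0.729/0.0362 = 20.1.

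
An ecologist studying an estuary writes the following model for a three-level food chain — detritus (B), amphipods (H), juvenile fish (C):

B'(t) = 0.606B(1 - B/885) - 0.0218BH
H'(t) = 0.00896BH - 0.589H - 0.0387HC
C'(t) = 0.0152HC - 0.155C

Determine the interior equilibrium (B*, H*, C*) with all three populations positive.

From dC/dt = 0: 0.0152H* = 0.155, so H* = 10.2.
From dB/dt = 0: 0.606(1 - B*/885) = 0.0218·10.2, giving B* = 885·(1 - 0.367) = 560.
From dH/dt = 0: 0.00896·560 - 0.589 = 0.0387C*, so C* = 4.43/0.0387 = 115.

B* ≈ 560, H* ≈ 10.2, C* ≈ 115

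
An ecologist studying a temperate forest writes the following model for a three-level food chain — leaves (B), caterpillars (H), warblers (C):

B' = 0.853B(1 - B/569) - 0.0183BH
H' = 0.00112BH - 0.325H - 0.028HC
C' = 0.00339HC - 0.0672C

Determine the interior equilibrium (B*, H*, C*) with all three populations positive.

B* ≈ 327, H* ≈ 19.8, C* ≈ 1.47

From dC/dt = 0: 0.00339H* = 0.0672, so H* = 19.8.
From dB/dt = 0: 0.853(1 - B*/569) = 0.0183·19.8, giving B* = 569·(1 - 0.425) = 327.
From dH/dt = 0: 0.00112·327 - 0.325 = 0.028C*, so C* = 0.0413/0.028 = 1.47.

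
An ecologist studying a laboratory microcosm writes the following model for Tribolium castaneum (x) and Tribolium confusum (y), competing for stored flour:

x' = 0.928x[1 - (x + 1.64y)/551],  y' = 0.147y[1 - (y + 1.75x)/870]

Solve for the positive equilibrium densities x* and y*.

x* ≈ 468, y* ≈ 50.4

Setting both brackets to zero gives the nullclines x + 1.64y = 551 and 1.75x + y = 870.
Substituting y = 870 - 1.75x into the first: x(1 - 1.64·1.75) = 551 - 1.64·870.
So x* = -876/-1.87 = 468, and then y* = 870 - 1.75·468 = 50.4.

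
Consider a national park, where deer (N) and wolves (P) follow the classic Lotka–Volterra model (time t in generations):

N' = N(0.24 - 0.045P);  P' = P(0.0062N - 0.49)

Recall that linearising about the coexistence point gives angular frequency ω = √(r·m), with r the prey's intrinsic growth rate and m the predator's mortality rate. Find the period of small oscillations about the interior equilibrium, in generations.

Here r = 0.24 and m = 0.49, so r·m = 0.118.
ω = √0.118 = 0.343 per generation, hence T = 2π/ω ≈ 18.3 generations.

T ≈ 18.3 generations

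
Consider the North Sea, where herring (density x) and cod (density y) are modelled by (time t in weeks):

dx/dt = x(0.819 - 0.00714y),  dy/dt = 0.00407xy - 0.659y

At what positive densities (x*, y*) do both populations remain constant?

Set dy/dt = 0 with y > 0: 0.00407x - 0.659 = 0, so x* = 0.659/0.00407 = 162.
Set dx/dt = 0 with x > 0: 0.819 - 0.00714y = 0, so y* = 0.819/0.00714 = 115.

x* ≈ 162, y* ≈ 115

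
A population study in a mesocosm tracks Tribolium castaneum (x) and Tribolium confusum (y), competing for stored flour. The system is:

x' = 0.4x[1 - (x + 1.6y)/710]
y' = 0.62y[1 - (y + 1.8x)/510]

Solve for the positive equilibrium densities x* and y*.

Setting both brackets to zero gives the nullclines x + 1.6y = 710 and 1.8x + y = 510.
Substituting y = 510 - 1.8x into the first: x(1 - 1.6·1.8) = 710 - 1.6·510.
So x* = -106/-1.88 = 56.4, and then y* = 510 - 1.8·56.4 = 409.

x* ≈ 56.4, y* ≈ 409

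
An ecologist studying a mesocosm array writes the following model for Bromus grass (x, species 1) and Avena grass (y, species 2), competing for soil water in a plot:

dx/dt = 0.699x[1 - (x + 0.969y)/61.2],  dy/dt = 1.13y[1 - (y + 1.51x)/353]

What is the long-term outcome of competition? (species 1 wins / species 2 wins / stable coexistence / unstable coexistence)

species 2 excludes species 1

Compare the nullcline intercepts: K1/α12 = 61.2/0.969 = 63.2 < K2 = 353; K2/α21 = 353/1.51 = 234 > K1 = 61.2.
Since the inequalities point opposite ways, species 2 can invade but species 1 cannot.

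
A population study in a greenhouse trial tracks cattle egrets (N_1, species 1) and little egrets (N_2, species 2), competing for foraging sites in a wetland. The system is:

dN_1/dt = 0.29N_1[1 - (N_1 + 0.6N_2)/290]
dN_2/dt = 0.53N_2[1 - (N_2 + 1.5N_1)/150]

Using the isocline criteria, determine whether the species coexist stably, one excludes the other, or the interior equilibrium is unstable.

species 1 excludes species 2

Compare the nullcline intercepts: K1/α12 = 290/0.6 = 483 > K2 = 150; K2/α21 = 150/1.5 = 100 < K1 = 290.
Since the inequalities point opposite ways, species 1 can invade but species 2 cannot.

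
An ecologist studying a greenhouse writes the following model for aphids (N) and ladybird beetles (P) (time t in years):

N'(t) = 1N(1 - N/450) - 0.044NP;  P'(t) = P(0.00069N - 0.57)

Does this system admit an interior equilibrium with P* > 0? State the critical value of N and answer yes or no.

Threshold N = 826; K < 826, so no, the predator goes extinct.

The predator equation gives dP/dt > 0 only when N > 0.57/0.00069 = 826.
Without the predator, N → K = 450. Since 450 < 826, the predator cannot invade.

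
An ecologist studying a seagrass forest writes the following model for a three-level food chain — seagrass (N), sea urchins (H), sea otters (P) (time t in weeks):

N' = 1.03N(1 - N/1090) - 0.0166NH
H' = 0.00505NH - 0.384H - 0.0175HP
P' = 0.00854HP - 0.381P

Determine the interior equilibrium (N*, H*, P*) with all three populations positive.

From dP/dt = 0: 0.00854H* = 0.381, so H* = 44.6.
From dN/dt = 0: 1.03(1 - N*/1090) = 0.0166·44.6, giving N* = 1090·(1 - 0.719) = 306.
From dH/dt = 0: 0.00505·306 - 0.384 = 0.0175P*, so P* = 1.16/0.0175 = 66.4.

N* ≈ 306, H* ≈ 44.6, P* ≈ 66.4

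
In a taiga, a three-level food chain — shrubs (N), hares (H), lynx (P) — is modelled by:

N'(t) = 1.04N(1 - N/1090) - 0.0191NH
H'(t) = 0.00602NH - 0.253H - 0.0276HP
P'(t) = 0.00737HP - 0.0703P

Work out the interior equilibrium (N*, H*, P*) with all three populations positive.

From dP/dt = 0: 0.00737H* = 0.0703, so H* = 9.54.
From dN/dt = 0: 1.04(1 - N*/1090) = 0.0191·9.54, giving N* = 1090·(1 - 0.175) = 899.
From dH/dt = 0: 0.00602·899 - 0.253 = 0.0276P*, so P* = 5.16/0.0276 = 187.

N* ≈ 899, H* ≈ 9.54, P* ≈ 187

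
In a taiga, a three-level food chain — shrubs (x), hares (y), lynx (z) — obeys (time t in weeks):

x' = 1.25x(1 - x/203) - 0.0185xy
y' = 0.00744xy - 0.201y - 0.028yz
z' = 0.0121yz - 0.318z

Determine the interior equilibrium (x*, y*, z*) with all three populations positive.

From dz/dt = 0: 0.0121y* = 0.318, so y* = 26.3.
From dx/dt = 0: 1.25(1 - x*/203) = 0.0185·26.3, giving x* = 203·(1 - 0.389) = 124.
From dy/dt = 0: 0.00744·124 - 0.201 = 0.028z*, so z* = 0.722/0.028 = 25.8.

x* ≈ 124, y* ≈ 26.3, z* ≈ 25.8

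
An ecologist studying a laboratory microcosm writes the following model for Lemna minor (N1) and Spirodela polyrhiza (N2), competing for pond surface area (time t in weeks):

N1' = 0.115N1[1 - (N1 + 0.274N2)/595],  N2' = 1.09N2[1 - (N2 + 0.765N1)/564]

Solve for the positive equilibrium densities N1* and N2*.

Setting both brackets to zero gives the nullclines N1 + 0.274N2 = 595 and 0.765N1 + N2 = 564.
Substituting N2 = 564 - 0.765N1 into the first: N1(1 - 0.274·0.765) = 595 - 0.274·564.
So N1* = 440/0.79 = 557, and then N2* = 564 - 0.765·557 = 138.

N1* ≈ 557, N2* ≈ 138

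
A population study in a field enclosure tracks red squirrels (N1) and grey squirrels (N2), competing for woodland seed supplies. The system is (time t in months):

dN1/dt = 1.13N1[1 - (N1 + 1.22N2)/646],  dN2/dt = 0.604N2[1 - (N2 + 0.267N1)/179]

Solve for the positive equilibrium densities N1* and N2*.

N1* ≈ 634, N2* ≈ 9.67

Setting both brackets to zero gives the nullclines N1 + 1.22N2 = 646 and 0.267N1 + N2 = 179.
Substituting N2 = 179 - 0.267N1 into the first: N1(1 - 1.22·0.267) = 646 - 1.22·179.
So N1* = 428/0.674 = 634, and then N2* = 179 - 0.267·634 = 9.67.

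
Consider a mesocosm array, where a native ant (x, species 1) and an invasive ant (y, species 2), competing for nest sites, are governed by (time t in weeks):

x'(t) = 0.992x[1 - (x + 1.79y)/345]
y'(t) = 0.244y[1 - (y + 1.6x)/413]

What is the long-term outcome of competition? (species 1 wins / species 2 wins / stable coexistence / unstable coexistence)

unstable coexistence (outcome depends on initial conditions)

Compare the nullcline intercepts: K1/α12 = 345/1.79 = 193 < K2 = 413; K2/α21 = 413/1.6 = 258 < K1 = 345.
Since both are reversed, neither can invade when rare; the interior point is a saddle.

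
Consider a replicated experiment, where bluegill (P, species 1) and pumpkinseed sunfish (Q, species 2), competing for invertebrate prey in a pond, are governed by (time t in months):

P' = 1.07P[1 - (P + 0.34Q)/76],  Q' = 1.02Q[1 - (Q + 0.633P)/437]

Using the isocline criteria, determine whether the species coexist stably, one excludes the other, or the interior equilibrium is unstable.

species 2 excludes species 1

Compare the nullcline intercepts: K1/α12 = 76/0.34 = 224 < K2 = 437; K2/α21 = 437/0.633 = 690 > K1 = 76.
Since the inequalities point opposite ways, species 2 can invade but species 1 cannot.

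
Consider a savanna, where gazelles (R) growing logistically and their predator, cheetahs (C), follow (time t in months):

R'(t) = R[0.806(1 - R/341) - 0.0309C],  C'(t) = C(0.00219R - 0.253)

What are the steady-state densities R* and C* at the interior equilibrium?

R* ≈ 116, C* ≈ 17.2

From dC/dt = 0 with C > 0: 0.00219R* = 0.253, so R* = 116.
Substitute into dR/dt = 0: 0.806(1 - 116/341) = 0.0309C*.
The bracket is 0.661, giving C* = 0.533/0.0309 = 17.2.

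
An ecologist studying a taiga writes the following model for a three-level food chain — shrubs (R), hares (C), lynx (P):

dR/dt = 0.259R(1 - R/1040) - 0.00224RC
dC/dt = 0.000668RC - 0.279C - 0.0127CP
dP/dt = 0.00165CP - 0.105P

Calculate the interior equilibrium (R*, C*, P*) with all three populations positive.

From dP/dt = 0: 0.00165C* = 0.105, so C* = 63.6.
From dR/dt = 0: 0.259(1 - R*/1040) = 0.00224·63.6, giving R* = 1040·(1 - 0.55) = 468.
From dC/dt = 0: 0.000668·468 - 0.279 = 0.0127P*, so P* = 0.0334/0.0127 = 2.63.

R* ≈ 468, C* ≈ 63.6, P* ≈ 2.63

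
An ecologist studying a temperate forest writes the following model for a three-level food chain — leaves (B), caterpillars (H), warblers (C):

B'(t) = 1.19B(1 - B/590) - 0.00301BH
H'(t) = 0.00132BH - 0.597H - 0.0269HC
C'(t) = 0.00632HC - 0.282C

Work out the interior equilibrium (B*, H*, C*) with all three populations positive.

B* ≈ 523, H* ≈ 44.6, C* ≈ 3.49

From dC/dt = 0: 0.00632H* = 0.282, so H* = 44.6.
From dB/dt = 0: 1.19(1 - B*/590) = 0.00301·44.6, giving B* = 590·(1 - 0.113) = 523.
From dH/dt = 0: 0.00132·523 - 0.597 = 0.0269C*, so C* = 0.0939/0.0269 = 3.49.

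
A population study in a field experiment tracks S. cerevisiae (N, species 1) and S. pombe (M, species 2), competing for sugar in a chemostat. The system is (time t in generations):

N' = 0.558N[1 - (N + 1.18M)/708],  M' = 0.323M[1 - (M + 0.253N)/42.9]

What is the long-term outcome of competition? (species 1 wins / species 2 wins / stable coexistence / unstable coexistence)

species 1 excludes species 2

Compare the nullcline intercepts: K1/α12 = 708/1.18 = 600 > K2 = 42.9; K2/α21 = 42.9/0.253 = 170 < K1 = 708.
Since the inequalities point opposite ways, species 1 can invade but species 2 cannot.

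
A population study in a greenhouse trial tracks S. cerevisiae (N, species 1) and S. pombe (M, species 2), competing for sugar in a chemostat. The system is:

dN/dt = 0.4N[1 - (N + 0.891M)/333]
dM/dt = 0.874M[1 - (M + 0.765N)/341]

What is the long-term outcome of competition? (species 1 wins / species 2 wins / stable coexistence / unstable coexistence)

Compare the nullcline intercepts: K1/α12 = 333/0.891 = 374 > K2 = 341; K2/α21 = 341/0.765 = 446 > K1 = 333.
Since both inequalities hold, each species can invade when rare, so the interior equilibrium is stable.

stable coexistence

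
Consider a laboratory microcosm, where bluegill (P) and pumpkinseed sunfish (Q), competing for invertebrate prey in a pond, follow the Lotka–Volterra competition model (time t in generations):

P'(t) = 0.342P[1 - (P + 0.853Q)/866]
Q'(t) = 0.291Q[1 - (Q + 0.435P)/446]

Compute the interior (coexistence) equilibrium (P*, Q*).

P* ≈ 772, Q* ≈ 110

Setting both brackets to zero gives the nullclines P + 0.853Q = 866 and 0.435P + Q = 446.
Substituting Q = 446 - 0.435P into the first: P(1 - 0.853·0.435) = 866 - 0.853·446.
So P* = 486/0.629 = 772, and then Q* = 446 - 0.435·772 = 110.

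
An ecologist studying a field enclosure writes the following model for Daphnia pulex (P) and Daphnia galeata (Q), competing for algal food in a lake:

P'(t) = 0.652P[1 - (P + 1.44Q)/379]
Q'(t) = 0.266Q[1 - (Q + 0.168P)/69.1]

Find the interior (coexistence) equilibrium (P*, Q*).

P* ≈ 369, Q* ≈ 7.16

Setting both brackets to zero gives the nullclines P + 1.44Q = 379 and 0.168P + Q = 69.1.
Substituting Q = 69.1 - 0.168P into the first: P(1 - 1.44·0.168) = 379 - 1.44·69.1.
So P* = 279/0.758 = 369, and then Q* = 69.1 - 0.168·369 = 7.16.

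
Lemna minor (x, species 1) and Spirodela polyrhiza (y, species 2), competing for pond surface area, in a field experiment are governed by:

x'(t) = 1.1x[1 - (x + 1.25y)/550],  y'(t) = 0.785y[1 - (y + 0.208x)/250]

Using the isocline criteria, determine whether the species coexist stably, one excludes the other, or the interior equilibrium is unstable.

Compare the nullcline intercepts: K1/α12 = 550/1.25 = 440 > K2 = 250; K2/α21 = 250/0.208 = 1200 > K1 = 550.
Since both inequalities hold, each species can invade when rare, so the interior equilibrium is stable.

stable coexistence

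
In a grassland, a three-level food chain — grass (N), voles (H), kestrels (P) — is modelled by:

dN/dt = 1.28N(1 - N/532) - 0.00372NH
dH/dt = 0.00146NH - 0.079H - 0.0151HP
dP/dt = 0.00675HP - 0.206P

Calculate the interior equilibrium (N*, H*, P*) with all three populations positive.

N* ≈ 485, H* ≈ 30.5, P* ≈ 41.6

From dP/dt = 0: 0.00675H* = 0.206, so H* = 30.5.
From dN/dt = 0: 1.28(1 - N*/532) = 0.00372·30.5, giving N* = 532·(1 - 0.0887) = 485.
From dH/dt = 0: 0.00146·485 - 0.079 = 0.0151P*, so P* = 0.629/0.0151 = 41.6.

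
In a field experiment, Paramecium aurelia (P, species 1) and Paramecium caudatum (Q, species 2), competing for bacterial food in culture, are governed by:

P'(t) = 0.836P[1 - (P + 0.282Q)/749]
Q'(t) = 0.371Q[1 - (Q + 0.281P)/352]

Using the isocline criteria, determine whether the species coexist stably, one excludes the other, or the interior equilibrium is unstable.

stable coexistence

Compare the nullcline intercepts: K1/α12 = 749/0.282 = 2660 > K2 = 352; K2/α21 = 352/0.281 = 1250 > K1 = 749.
Since both inequalities hold, each species can invade when rare, so the interior equilibrium is stable.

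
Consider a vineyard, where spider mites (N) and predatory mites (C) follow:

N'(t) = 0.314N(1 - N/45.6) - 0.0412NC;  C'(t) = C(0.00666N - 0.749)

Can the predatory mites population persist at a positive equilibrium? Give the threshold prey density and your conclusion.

The predator equation gives dC/dt > 0 only when N > 0.749/0.00666 = 112.
Without the predator, N → K = 45.6. Since 45.6 < 112, the predator cannot invade.

Threshold N = 112; K < 112, so no, the predator goes extinct.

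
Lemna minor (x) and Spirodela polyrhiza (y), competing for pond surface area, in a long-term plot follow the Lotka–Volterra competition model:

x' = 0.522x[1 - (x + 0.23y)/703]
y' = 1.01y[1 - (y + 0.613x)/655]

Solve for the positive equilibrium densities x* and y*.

x* ≈ 643, y* ≈ 261

Setting both brackets to zero gives the nullclines x + 0.23y = 703 and 0.613x + y = 655.
Substituting y = 655 - 0.613x into the first: x(1 - 0.23·0.613) = 703 - 0.23·655.
So x* = 552/0.859 = 643, and then y* = 655 - 0.613·643 = 261.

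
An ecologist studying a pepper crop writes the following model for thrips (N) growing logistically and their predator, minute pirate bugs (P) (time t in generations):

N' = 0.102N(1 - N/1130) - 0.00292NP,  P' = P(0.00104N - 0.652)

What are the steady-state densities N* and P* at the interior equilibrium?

N* ≈ 627, P* ≈ 15.6

From dP/dt = 0 with P > 0: 0.00104N* = 0.652, so N* = 627.
Substitute into dN/dt = 0: 0.102(1 - 627/1130) = 0.00292P*.
The bracket is 0.445, giving P* = 0.0454/0.00292 = 15.6.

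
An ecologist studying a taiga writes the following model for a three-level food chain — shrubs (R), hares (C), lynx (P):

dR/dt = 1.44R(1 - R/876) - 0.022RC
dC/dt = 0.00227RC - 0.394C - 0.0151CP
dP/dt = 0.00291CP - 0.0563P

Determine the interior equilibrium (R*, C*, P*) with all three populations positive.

From dP/dt = 0: 0.00291C* = 0.0563, so C* = 19.3.
From dR/dt = 0: 1.44(1 - R*/876) = 0.022·19.3, giving R* = 876·(1 - 0.296) = 617.
From dC/dt = 0: 0.00227·617 - 0.394 = 0.0151P*, so P* = 1.01/0.0151 = 66.7.

R* ≈ 617, C* ≈ 19.3, P* ≈ 66.7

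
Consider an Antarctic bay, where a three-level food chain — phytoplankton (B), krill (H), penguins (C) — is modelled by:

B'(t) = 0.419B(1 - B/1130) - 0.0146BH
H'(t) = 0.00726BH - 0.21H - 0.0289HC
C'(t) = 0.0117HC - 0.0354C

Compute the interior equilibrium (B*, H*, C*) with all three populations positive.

From dC/dt = 0: 0.0117H* = 0.0354, so H* = 3.03.
From dB/dt = 0: 0.419(1 - B*/1130) = 0.0146·3.03, giving B* = 1130·(1 - 0.105) = 1010.
From dH/dt = 0: 0.00726·1010 - 0.21 = 0.0289C*, so C* = 7.13/0.0289 = 247.

B* ≈ 1010, H* ≈ 3.03, C* ≈ 247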